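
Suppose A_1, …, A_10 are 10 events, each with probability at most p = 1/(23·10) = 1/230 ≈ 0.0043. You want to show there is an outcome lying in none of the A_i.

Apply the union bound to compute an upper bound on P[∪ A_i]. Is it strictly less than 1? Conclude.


Union bound: P[∪_{i=1}^{10} A_i] ≤ Σ_i P[A_i] ≤ 10·p = 10·(1/230) = 1/23.
Numerically: 1/23 ≈ 0.0435.
Is 1/23 < 1? YES.
Since P[∪ A_i] ≤ 1/23 < 1, the complement has P[∩ A_i^c] ≥ 1 − 1/23 = 22/23 > 0, so some outcome avoids every A_i.

10·p = 1/23 ≈ 0.0435; existence CERTIFIED by the union bound.


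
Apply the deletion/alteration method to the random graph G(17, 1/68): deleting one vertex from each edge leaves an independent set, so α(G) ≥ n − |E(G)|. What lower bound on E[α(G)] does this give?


E[|E(G)|] = C(17, 2)·p = 136 · (1/68) = 2.
E[α(G)] ≥ n − E[|E(G)|] = 17 − 2 = 15.
Numerically: ≈ 15.000.
(This is only a lower bound; the true E[α(G)] may be larger.)

E[α(G)] ≥ 15 ≈ 15.000.


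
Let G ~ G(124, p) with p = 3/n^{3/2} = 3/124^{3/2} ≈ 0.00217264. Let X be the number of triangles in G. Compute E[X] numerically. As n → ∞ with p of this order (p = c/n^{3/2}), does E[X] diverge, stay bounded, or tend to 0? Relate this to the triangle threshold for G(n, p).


Number of potential triangles: C(124, 3) = 310124.
Each occurs with probability p³ ≈ (0.00217264)³ ≈ 1.02557206e-08.
By linearity: E[X] = C(124, 3)·p³ ≈ 310124 · 1.02557206e-08 ≈ 0.003181.
Since α = 3/2 > 1, p = c/n^{3/2} = o(1/n) is below the triangle threshold p ~ 1/n. Asymptotically E[X] ~ (c³/6)·n^{3(1−α)} = (3³/6)·n^{-1.5} → 0, so by Markov's inequality G has no triangles w.h.p.

E[X] ≈ 0.003181; in regime p = Θ(1/n^{3/2}) E[X] tends to 0 (below the triangle threshold p ~ 1/n).


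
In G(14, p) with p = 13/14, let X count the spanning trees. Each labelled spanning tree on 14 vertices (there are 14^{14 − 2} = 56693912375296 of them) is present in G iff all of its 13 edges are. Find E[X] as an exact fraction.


K_14 has 14^{14 − 2} = 56693912375296 labelled spanning trees.
For each such spanning tree H, let X_H = 1 if all 13 edges of H are present in G. Then P[X_H = 1] = p^{13} = (13/14)^{13} = 302875106592253/793714773254144.
Summing the indicators: E[X] = Σ_H E[X_H] = 56693912375296 · p^{13} = 56693912375296 · 302875106592253/793714773254144 = 302875106592253/14.
Numerically: E[X] ≈ 2.1634e+13.

E[X] = 56693912375296 · (13/14)^{13} = 302875106592253/14 ≈ 2.1634e+13.


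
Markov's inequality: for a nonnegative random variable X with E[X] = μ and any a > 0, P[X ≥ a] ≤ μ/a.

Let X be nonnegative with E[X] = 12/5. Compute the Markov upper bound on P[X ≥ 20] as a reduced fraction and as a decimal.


μ = E[X] = 12/5, a = 20.
Markov: P[X ≥ 20] ≤ μ/a = (12/5)/20 = 3/25.
Numerically: ≈ 0.120000.
(Since a = 20 > μ = 2.400000, the bound 3/25 is < 1 and informative.)

P[X ≥ 20] ≤ 3/25 ≈ 0.120000.


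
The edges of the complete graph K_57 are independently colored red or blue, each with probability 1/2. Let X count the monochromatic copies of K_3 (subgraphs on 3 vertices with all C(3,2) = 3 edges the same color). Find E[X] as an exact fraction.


Let X = Σ_S X_S over the C(57, 3) = 29260 subsets S of size 3, where X_S = 1 if the K_3 on S is monochromatic.
For a fixed S, the K_3 on S has C(3, 2) = 3 edges. P[all 3 edges red] = (1/2)^3, and likewise for blue, so P[monochromatic] = 2·(1/2)^3 = 2^{1 − 3} = 1/4.
Summing: E[X] = C(57, 3) · 2^{1 − 3} = 29260 · 1/4 = 7315.
Numerically: E[X] ≈ 7315.000000.

E[X] = C(57,3)·2^(1−C(3,2)) = 7315 ≈ 7315.000000.


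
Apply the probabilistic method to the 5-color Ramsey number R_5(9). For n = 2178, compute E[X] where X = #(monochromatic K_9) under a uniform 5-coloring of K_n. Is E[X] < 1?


E[X] = C(2178, 9) · 5^{1 − 36} = 2989303896287203303608800 · 5^{−35} = 2989303896287203303608800/2910383045673370361328125.
As a reduced fraction: E[X] = 119572155851488132144352/116415321826934814453125 ≈ 1.027.
Is E[X] < 1? NO.
Since E[X] ≥ 1, the first-moment bound is inconclusive at n = 2178; it does NOT by itself certify R_5(9) > 2178.

E[X] = 119572155851488132144352/116415321826934814453125 ≈ 1.027; E[X] ≥ 1; first-moment method inconclusive here.


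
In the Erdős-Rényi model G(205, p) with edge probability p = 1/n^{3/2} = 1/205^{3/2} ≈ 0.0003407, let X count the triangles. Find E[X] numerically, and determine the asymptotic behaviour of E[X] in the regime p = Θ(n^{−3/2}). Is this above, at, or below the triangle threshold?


Number of potential triangles: C(205, 3) = 1414910.
Each occurs with probability p³ ≈ (0.0003407)³ ≈ 3.954646e-11.
By linearity: E[X] = C(205, 3)·p³ ≈ 1414910 · 3.954646e-11 ≈ 0.0001.
Since α = 3/2 > 1, p = c/n^{3/2} = o(1/n) is below the triangle threshold p ~ 1/n. Asymptotically E[X] ~ (c³/6)·n^{3(1−α)} = (1³/6)·n^{-1.5} → 0, so by Markov's inequality G has no triangles w.h.p.

E[X] ≈ 0.0001; in regime p = Θ(1/n^{3/2}) E[X] tends to 0 (below the triangle threshold p ~ 1/n).


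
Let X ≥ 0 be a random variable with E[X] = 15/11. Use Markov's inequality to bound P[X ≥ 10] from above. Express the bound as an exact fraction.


μ = E[X] = 15/11, a = 10.
Markov: P[X ≥ 10] ≤ μ/a = (15/11)/10 = 3/22.
Numerically: ≈ 0.136.
(Since a = 10 > μ = 1.364, the bound 3/22 is < 1 and informative.)

P[X ≥ 10] ≤ 3/22 ≈ 0.136.


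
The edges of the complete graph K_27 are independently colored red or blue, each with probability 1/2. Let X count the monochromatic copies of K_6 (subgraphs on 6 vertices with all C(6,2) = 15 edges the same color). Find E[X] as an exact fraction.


Let X = Σ_S X_S over the C(27, 6) = 296010 subsets S of size 6, where X_S = 1 if the K_6 on S is monochromatic.
For a fixed S, the K_6 on S has C(6, 2) = 15 edges. P[all 15 edges red] = (1/2)^15, and likewise for blue, so P[monochromatic] = 2·(1/2)^15 = 2^{1 − 15} = 1/16384.
By linearity of expectation: E[X] = C(27, 6) · 2^{1 − 15} = 296010 · 1/16384 = 148005/8192.
Numerically: E[X] ≈ 18.067017.

E[X] = C(27,6)·2^(1−C(6,2)) = 148005/8192 ≈ 18.067017.


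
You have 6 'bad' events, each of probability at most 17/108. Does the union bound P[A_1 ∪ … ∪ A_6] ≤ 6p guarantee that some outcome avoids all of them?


Union bound: P[∪_{i=1}^{6} A_i] ≤ Σ_i P[A_i] ≤ 6·p = 6·(17/108) = 17/18.
Numerically: 17/18 ≈ 0.944.
Is 17/18 < 1? YES.
Since P[∪ A_i] ≤ 17/18 < 1, the complement has P[∩ A_i^c] ≥ 1 − 17/18 = 1/18 > 0, so some outcome avoids every A_i.

6·p = 17/18 ≈ 0.944; existence CERTIFIED by the union bound.


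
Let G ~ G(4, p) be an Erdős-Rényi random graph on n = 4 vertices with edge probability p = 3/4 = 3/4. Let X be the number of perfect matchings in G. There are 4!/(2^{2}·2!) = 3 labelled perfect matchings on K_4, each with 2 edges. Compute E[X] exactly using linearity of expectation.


K_4 has 4!/(2^{2}·2!) = 3 labelled perfect matchings.
For each such perfect matching H, let X_H = 1 if all 2 edges of H are present in G. Then P[X_H = 1] = p^{2} = (3/4)^{2} = 9/16.
By linearity: E[X] = Σ_H E[X_H] = 3 · p^{2} = 3 · 9/16 = 27/16.
Numerically: E[X] ≈ 1.6875.

E[X] = 3 · (3/4)^{2} = 27/16 ≈ 1.6875.


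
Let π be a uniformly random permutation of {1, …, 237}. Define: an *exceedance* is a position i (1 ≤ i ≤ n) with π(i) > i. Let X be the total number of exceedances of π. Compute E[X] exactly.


Write X = Σ_{i=1}^{237} X_i, where X_i = 1_{π(i) > i}.
For each fixed i, π(i) is uniform over {1, …, 237} (marginal of a uniform permutation), so P[π(i) > i] = (n − i)/n. Summing: Σ_{i=1}^{237} (n − i)/n = (0 + 1 + … + 236)/237 = 237(237 − 1)/(2·237) = (237 − 1)/2.
Hence E[X] = Σ_{i=1}^{237} (237 − i)/237 = 118 ≈ 118.0000.

E[X] = 118 = 118.0000.


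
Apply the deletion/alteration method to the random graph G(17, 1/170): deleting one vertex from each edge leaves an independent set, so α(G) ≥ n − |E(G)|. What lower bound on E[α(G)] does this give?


E[|E(G)|] = C(17, 2)·p = 136 · (1/170) = 4/5.
E[α(G)] ≥ n − E[|E(G)|] = 17 − 4/5 = 81/5.
Numerically: ≈ 16.2000.
(This is only a lower bound; the true E[α(G)] may be larger.)

E[α(G)] ≥ 81/5 ≈ 16.2000.


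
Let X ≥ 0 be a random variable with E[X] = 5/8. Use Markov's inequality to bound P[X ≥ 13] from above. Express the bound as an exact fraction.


μ = E[X] = 5/8, a = 13.
Markov: P[X ≥ 13] ≤ μ/a = (5/8)/13 = 5/104.
Numerically: ≈ 0.04808.
(Since a = 13 > μ = 0.62500, the bound 5/104 is < 1 and informative.)

P[X ≥ 13] ≤ 5/104 ≈ 0.04808.


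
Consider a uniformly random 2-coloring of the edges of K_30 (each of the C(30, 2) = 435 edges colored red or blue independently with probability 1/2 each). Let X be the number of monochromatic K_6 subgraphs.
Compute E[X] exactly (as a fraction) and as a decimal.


Let X = Σ_S X_S over the C(30, 6) = 593775 subsets S of size 6, where X_S = 1 if the K_6 on S is monochromatic.
For a fixed S, the K_6 on S has C(6, 2) = 15 edges. P[all 15 edges red] = (1/2)^15, and likewise for blue, so P[monochromatic] = 2·(1/2)^15 = 2^{1 − 15} = 1/16384.
By linearity of expectation: E[X] = C(30, 6) · 2^{1 − 15} = 593775 · 1/16384 = 593775/16384.
Numerically: E[X] ≈ 36.24115.

E[X] = C(30,6)·2^(1−C(6,2)) = 593775/16384 ≈ 36.24115.


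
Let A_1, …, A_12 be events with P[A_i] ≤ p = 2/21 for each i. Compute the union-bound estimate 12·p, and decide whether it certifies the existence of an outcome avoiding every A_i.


Union bound: P[∪_{i=1}^{12} A_i] ≤ Σ_i P[A_i] ≤ 12·p = 12·(2/21) = 8/7.
Numerically: 8/7 ≈ 1.1429.
Is 8/7 < 1? NO.
Since the bound 8/7 is ≥ 1, the union bound is uninformative here; it does NOT by itself certify existence.

12·p = 8/7 ≈ 1.1429; existence NOT certified by the union bound.


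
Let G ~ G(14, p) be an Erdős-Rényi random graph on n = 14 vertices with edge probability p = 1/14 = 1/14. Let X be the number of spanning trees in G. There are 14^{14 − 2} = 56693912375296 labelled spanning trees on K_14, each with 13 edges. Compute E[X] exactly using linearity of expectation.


K_14 has 14^{14 − 2} = 56693912375296 labelled spanning trees.
For each such spanning tree H, let X_H = 1 if all 13 edges of H are present in G. Then P[X_H = 1] = p^{13} = (1/14)^{13} = 1/793714773254144.
Summing the indicators: E[X] = Σ_H E[X_H] = 56693912375296 · p^{13} = 56693912375296 · 1/793714773254144 = 1/14.
Numerically: E[X] ≈ 0.0714286.

E[X] = 56693912375296 · (1/14)^{13} = 1/14 ≈ 0.0714286.


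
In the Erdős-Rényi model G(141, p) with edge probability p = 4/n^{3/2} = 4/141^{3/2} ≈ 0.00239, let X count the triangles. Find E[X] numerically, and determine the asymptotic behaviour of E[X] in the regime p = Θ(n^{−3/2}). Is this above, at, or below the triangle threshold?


Number of potential triangles: C(141, 3) = 457310.
Each occurs with probability p³ ≈ (0.00239)³ ≈ 1.36362e-08.
By linearity: E[X] = C(141, 3)·p³ ≈ 457310 · 1.36362e-08 ≈ 0.006.
Since α = 3/2 > 1, p = c/n^{3/2} = o(1/n) is below the triangle threshold p ~ 1/n. Asymptotically E[X] ~ (c³/6)·n^{3(1−α)} = (4³/6)·n^{-1.5} → 0, so by Markov's inequality G has no triangles w.h.p.

E[X] ≈ 0.006; in regime p = Θ(1/n^{3/2}) E[X] tends to 0 (below the triangle threshold p ~ 1/n).


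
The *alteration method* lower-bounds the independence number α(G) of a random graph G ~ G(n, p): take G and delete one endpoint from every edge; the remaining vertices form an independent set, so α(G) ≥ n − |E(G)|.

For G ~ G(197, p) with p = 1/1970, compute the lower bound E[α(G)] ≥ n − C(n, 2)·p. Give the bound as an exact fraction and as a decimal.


E[|E(G)|] = C(197, 2)·p = 19306 · (1/1970) = 49/5.
E[α(G)] ≥ n − E[|E(G)|] = 197 − 49/5 = 936/5.
Numerically: ≈ 187.20000.
(This is only a lower bound; the true E[α(G)] may be larger.)

E[α(G)] ≥ 936/5 ≈ 187.20000.


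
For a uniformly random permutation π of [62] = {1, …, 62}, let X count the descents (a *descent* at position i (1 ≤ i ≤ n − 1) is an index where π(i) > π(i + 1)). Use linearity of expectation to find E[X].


Write X = Σ X_I over i = 1, …, 61, with X_I the indicator of one descent.
There are 61 indicators.
For each fixed i, the pair (π(i), π(i+1)) is a uniformly random ordered pair of distinct values from {1, …, 62}; by symmetry P[π(i) > π(i+1)] = 1/2.
By linearity: E[X] = 61 · (1/2) = (62 − 1) · (1/2) = 61/2 ≈ 30.50000.

E[X] = 61/2 = 30.50000.


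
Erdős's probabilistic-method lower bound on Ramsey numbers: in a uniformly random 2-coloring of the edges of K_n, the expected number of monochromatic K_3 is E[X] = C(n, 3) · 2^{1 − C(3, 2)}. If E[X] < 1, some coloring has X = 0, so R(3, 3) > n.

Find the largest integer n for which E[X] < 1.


We need C(n, 3) · 2^{1 − 3} < 1, i.e. C(n, 3) < 2^{3 − 1} = 4.
Check values of n near the boundary:
  n = 3: C(3, 3) = 1; 1 < 4? YES
  n = 4: C(4, 3) = 4; 4 < 4? NO
  n = 5: C(5, 3) = 10; 10 < 4? NO
  n = 6: C(6, 3) = 20; 20 < 4? NO
The largest n with C(n, 3) < 4 is n = 3 (where E[X] = 1/4 ≈ 0.250000). Hence R(3, 3) > 3, i.e. R(3, 3) ≥ 4.

Largest n = 3; hence R(3, 3) > 3.


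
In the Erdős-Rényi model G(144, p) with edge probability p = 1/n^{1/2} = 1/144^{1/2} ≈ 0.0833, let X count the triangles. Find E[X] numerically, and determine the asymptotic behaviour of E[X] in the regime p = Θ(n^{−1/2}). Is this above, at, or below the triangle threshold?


Number of potential triangles: C(144, 3) = 487344.
Each occurs with probability p³ ≈ (0.0833)³ ≈ 5.78704e-04.
By linearity: E[X] = C(144, 3)·p³ ≈ 487344 · 5.78704e-04 ≈ 282.028.
Since α = 1/2 < 1, p = c/n^{1/2} ≫ 1/n is above the triangle threshold p ~ 1/n. Asymptotically E[X] ~ (c³/6)·n^{3(1−α)} = (1³/6)·n^{1.5} → ∞; triangles are abundant w.h.p.

E[X] ≈ 282.028; in regime p = Θ(1/n^{1/2}) E[X] diverges (above the triangle threshold p ~ 1/n).


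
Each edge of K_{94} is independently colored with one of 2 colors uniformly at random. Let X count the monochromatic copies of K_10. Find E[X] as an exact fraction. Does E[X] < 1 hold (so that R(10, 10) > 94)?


E[X] = C(94, 10) · 2^{1 − 45} = 9041256841903 · 2^{−44} = 9041256841903/17592186044416.
As a reduced fraction: E[X] = 9041256841903/17592186044416 ≈ 0.5139.
Is E[X] < 1? YES.
Since E[X] < 1, there exists a 2-coloring of K_{94} with no monochromatic K_10; hence R(10, 10) > 94.

E[X] = 9041256841903/17592186044416 ≈ 0.5139; E[X] < 1, so R(10, 10) > 94.


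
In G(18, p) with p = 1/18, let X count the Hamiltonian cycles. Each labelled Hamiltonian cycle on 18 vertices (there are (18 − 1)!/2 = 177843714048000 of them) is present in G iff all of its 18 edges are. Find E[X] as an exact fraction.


K_18 has (18 − 1)!/2 = 177843714048000 labelled Hamiltonian cycles.
For each such Hamiltonian cycle H, let X_H = 1 if all 18 edges of H are present in G. Then P[X_H = 1] = p^{18} = (1/18)^{18} = 1/39346408075296537575424.
By linearity of expectation: E[X] = Σ_H E[X_H] = 177843714048000 · p^{18} = 177843714048000 · 1/39346408075296537575424 = 14889875/3294258113514384.
Numerically: E[X] ≈ 4.52e-09.

E[X] = 177843714048000 · (1/18)^{18} = 14889875/3294258113514384 ≈ 4.52e-09.


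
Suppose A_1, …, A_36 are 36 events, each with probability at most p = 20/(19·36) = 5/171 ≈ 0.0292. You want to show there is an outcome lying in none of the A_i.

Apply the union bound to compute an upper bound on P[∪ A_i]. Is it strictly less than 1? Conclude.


Union bound: P[∪_{i=1}^{36} A_i] ≤ Σ_i P[A_i] ≤ 36·p = 36·(5/171) = 20/19.
Numerically: 20/19 ≈ 1.0526.
Is 20/19 < 1? NO.
Since the bound 20/19 is ≥ 1, the union bound is uninformative here; it does NOT by itself certify existence.

36·p = 20/19 ≈ 1.0526; existence NOT certified by the union bound.


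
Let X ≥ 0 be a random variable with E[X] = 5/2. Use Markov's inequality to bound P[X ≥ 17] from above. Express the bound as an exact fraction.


μ = E[X] = 5/2, a = 17.
Markov: P[X ≥ 17] ≤ μ/a = (5/2)/17 = 5/34.
Numerically: ≈ 0.1471.
(Since a = 17 > μ = 2.5000, the bound 5/34 is < 1 and informative.)

P[X ≥ 17] ≤ 5/34 ≈ 0.1471.


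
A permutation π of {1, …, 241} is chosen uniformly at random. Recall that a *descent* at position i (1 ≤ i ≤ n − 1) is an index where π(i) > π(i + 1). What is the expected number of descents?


Write X = Σ X_I over i = 1, …, 240, with X_I the indicator of one descent.
There are 240 indicators.
For each fixed i, the pair (π(i), π(i+1)) is a uniformly random ordered pair of distinct values from {1, …, 241}; by symmetry P[π(i) > π(i+1)] = 1/2.
By linearity: E[X] = 240 · (1/2) = (241 − 1) · (1/2) = 120 ≈ 120.00000.

E[X] = 120 = 120.00000.


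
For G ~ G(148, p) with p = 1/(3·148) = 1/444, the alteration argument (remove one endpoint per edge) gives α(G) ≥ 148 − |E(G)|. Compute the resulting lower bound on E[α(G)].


E[|E(G)|] = C(148, 2)·p = 10878 · (1/444) = 49/2.
E[α(G)] ≥ n − E[|E(G)|] = 148 − 49/2 = 247/2.
Numerically: ≈ 123.500000.
(This is only a lower bound; the true E[α(G)] may be larger.)

E[α(G)] ≥ 247/2 ≈ 123.500000.


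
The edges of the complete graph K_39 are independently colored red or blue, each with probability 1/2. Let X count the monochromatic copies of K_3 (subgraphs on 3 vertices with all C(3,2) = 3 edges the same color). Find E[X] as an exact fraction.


Let X = Σ_S X_S over the C(39, 3) = 9139 subsets S of size 3, where X_S = 1 if the K_3 on S is monochromatic.
For a fixed S, the K_3 on S has C(3, 2) = 3 edges. P[all 3 edges red] = (1/2)^3, and likewise for blue, so P[monochromatic] = 2·(1/2)^3 = 2^{1 − 3} = 1/4.
Summing: E[X] = C(39, 3) · 2^{1 − 3} = 9139 · 1/4 = 9139/4.
Numerically: E[X] ≈ 2284.7500.

E[X] = C(39,3)·2^(1−C(3,2)) = 9139/4 ≈ 2284.7500.


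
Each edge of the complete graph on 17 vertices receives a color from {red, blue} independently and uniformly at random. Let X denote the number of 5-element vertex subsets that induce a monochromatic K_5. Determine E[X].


Let X = Σ_S X_S over the C(17, 5) = 6188 subsets S of size 5, where X_S = 1 if the K_5 on S is monochromatic.
For a fixed S, the K_5 on S has C(5, 2) = 10 edges. P[all 10 edges red] = (1/2)^10, and likewise for blue, so P[monochromatic] = 2·(1/2)^10 = 2^{1 − 10} = 1/512.
Summing: E[X] = C(17, 5) · 2^{1 − 10} = 6188 · 1/512 = 1547/128.
Numerically: E[X] ≈ 12.085938.

E[X] = C(17,5)·2^(1−C(5,2)) = 1547/128 ≈ 12.085938.


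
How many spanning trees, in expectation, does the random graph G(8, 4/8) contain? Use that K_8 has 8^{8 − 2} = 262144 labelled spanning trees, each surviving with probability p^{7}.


K_8 has 8^{8 − 2} = 262144 labelled spanning trees.
For each such spanning tree H, let X_H = 1 if all 7 edges of H are present in G. Then P[X_H = 1] = p^{7} = (1/2)^{7} = 1/128.
By linearity: E[X] = Σ_H E[X_H] = 262144 · p^{7} = 262144 · 1/128 = 2048.
Numerically: E[X] ≈ 2048.

E[X] = 262144 · (1/2)^{7} = 2048 ≈ 2048.


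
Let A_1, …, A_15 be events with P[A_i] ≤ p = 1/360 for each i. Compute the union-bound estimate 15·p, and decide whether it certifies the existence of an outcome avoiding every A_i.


Union bound: P[∪_{i=1}^{15} A_i] ≤ Σ_i P[A_i] ≤ 15·p = 15·(1/360) = 1/24.
Numerically: 1/24 ≈ 0.0417.
Is 1/24 < 1? YES.
Since P[∪ A_i] ≤ 1/24 < 1, the complement has P[∩ A_i^c] ≥ 1 − 1/24 = 23/24 > 0, so some outcome avoids every A_i.

15·p = 1/24 ≈ 0.0417; existence CERTIFIED by the union bound.


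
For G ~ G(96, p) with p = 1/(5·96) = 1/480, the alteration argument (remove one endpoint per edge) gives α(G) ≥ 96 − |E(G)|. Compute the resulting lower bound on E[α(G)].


E[|E(G)|] = C(96, 2)·p = 4560 · (1/480) = 19/2.
E[α(G)] ≥ n − E[|E(G)|] = 96 − 19/2 = 173/2.
Numerically: ≈ 86.500.
(This is only a lower bound; the true E[α(G)] may be larger.)

E[α(G)] ≥ 173/2 ≈ 86.500.


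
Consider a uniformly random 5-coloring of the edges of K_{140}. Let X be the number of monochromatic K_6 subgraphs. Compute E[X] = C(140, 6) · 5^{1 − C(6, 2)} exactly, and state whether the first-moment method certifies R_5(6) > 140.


E[X] = C(140, 6) · 5^{1 − 15} = 9381724380 · 5^{−14} = 9381724380/6103515625.
As a reduced fraction: E[X] = 1876344876/1220703125 ≈ 1.537102.
Is E[X] < 1? NO.
Since E[X] ≥ 1, the first-moment bound is inconclusive at n = 140; it does NOT by itself certify R_5(6) > 140.

E[X] = 1876344876/1220703125 ≈ 1.537102; E[X] ≥ 1; first-moment method inconclusive here.


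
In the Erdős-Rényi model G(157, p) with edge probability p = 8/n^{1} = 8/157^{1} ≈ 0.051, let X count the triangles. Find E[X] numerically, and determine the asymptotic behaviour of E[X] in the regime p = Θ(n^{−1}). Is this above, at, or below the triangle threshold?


Number of potential triangles: C(157, 3) = 632710.
Each occurs with probability p³ ≈ (0.051)³ ≈ 1.32303e-04.
By linearity: E[X] = C(157, 3)·p³ ≈ 632710 · 1.32303e-04 ≈ 83.710.
Here α = 1, so p = 8/n is exactly at the triangle threshold p ~ 1/n. Asymptotically E[X] → c³/6 = 8³/6 = 256/3 ≈ 85.333, a bounded constant. In this regime the triangle count is asymptotically Poisson(c³/6).

E[X] ≈ 83.710; in regime p = Θ(1/n^{1}) E[X] stays bounded (at the triangle threshold p ~ 1/n).


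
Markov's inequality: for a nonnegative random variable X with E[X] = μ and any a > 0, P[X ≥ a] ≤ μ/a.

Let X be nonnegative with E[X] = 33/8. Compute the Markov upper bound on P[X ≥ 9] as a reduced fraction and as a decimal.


μ = E[X] = 33/8, a = 9.
Markov: P[X ≥ 9] ≤ μ/a = (33/8)/9 = 11/24.
Numerically: ≈ 0.4583.
(Since a = 9 > μ = 4.1250, the bound 11/24 is < 1 and informative.)

P[X ≥ 9] ≤ 11/24 ≈ 0.4583.


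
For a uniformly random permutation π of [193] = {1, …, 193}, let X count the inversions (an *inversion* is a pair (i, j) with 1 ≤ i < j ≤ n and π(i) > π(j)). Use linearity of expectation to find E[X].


Write X = Σ X_I over the C(193, 2) = 18528 pairs i < j, with X_I the indicator of one inversion.
There are 18528 indicators.
For each fixed pair i < j, the values π(i) and π(j) are two distinct elements of {1, …, 193} in uniformly random order; by symmetry P[π(i) > π(j)] = 1/2.
By linearity: E[X] = 18528 · (1/2) = C(193, 2) · (1/2) = 18528/2 = 9264 ≈ 9264.000000.

E[X] = 9264 = 9264.000000.


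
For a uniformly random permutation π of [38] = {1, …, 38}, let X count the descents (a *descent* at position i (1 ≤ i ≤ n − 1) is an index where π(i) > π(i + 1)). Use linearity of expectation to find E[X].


Write X = Σ X_I over i = 1, …, 37, with X_I the indicator of one descent.
There are 37 indicators.
For each fixed i, the pair (π(i), π(i+1)) is a uniformly random ordered pair of distinct values from {1, …, 38}; by symmetry P[π(i) > π(i+1)] = 1/2.
By linearity: E[X] = 37 · (1/2) = (38 − 1) · (1/2) = 37/2 ≈ 18.500000.

E[X] = 37/2 = 18.500000.


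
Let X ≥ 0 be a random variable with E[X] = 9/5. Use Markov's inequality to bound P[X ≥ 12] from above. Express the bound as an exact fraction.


μ = E[X] = 9/5, a = 12.
Markov: P[X ≥ 12] ≤ μ/a = (9/5)/12 = 3/20.
Numerically: ≈ 0.150000.
(Since a = 12 > μ = 1.800000, the bound 3/20 is < 1 and informative.)

P[X ≥ 12] ≤ 3/20 ≈ 0.150000.


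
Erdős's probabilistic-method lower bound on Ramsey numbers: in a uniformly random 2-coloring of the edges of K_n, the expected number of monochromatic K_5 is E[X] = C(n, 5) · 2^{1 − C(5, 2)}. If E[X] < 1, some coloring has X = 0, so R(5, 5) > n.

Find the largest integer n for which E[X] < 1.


We need C(n, 5) · 2^{1 − 10} < 1, i.e. C(n, 5) < 2^{10 − 1} = 512.
Check values of n near the boundary:
  n = 5: C(5, 5) = 1; 1 < 512? YES
  n = 6: C(6, 5) = 6; 6 < 512? YES
  n = 7: C(7, 5) = 21; 21 < 512? YES
  n = 8: C(8, 5) = 56; 56 < 512? YES
  n = 9: C(9, 5) = 126; 126 < 512? YES
  n = 10: C(10, 5) = 252; 252 < 512? YES
  n = 11: C(11, 5) = 462; 462 < 512? YES
  n = 12: C(12, 5) = 792; 792 < 512? NO
  n = 13: C(13, 5) = 1287; 1287 < 512? NO
The largest n with C(n, 5) < 512 is n = 11 (where E[X] = 231/256 ≈ 0.90234). Hence R(5, 5) > 11, i.e. R(5, 5) ≥ 12.

Largest n = 11; hence R(5, 5) > 11.


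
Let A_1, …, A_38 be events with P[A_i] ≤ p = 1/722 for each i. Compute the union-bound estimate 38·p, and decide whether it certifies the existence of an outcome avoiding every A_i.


Union bound: P[∪_{i=1}^{38} A_i] ≤ Σ_i P[A_i] ≤ 38·p = 38·(1/722) = 1/19.
Numerically: 1/19 ≈ 0.0526316.
Is 1/19 < 1? YES.
Since P[∪ A_i] ≤ 1/19 < 1, the complement has P[∩ A_i^c] ≥ 1 − 1/19 = 18/19 > 0, so some outcome avoids every A_i.

38·p = 1/19 ≈ 0.0526316; existence CERTIFIED by the union bound.


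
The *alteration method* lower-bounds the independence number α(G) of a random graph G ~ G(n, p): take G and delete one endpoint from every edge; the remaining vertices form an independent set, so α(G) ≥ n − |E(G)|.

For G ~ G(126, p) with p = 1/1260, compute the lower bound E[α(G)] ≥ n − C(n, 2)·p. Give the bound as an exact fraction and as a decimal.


E[|E(G)|] = C(126, 2)·p = 7875 · (1/1260) = 25/4.
E[α(G)] ≥ n − E[|E(G)|] = 126 − 25/4 = 479/4.
Numerically: ≈ 119.750000.
(This is only a lower bound; the true E[α(G)] may be larger.)

E[α(G)] ≥ 479/4 ≈ 119.750000.


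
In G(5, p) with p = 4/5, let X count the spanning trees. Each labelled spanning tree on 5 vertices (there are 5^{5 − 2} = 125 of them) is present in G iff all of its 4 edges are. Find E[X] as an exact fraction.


K_5 has 5^{5 − 2} = 125 labelled spanning trees.
For each such spanning tree H, let X_H = 1 if all 4 edges of H are present in G. Then P[X_H = 1] = p^{4} = (4/5)^{4} = 256/625.
By linearity: E[X] = Σ_H E[X_H] = 125 · p^{4} = 125 · 256/625 = 256/5.
Numerically: E[X] ≈ 51.2.

E[X] = 125 · (4/5)^{4} = 256/5 ≈ 51.2.


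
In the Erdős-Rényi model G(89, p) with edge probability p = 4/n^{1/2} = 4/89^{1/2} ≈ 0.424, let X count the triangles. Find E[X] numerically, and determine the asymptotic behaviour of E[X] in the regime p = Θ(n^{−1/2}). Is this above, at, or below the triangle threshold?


Number of potential triangles: C(89, 3) = 113564.
Each occurs with probability p³ ≈ (0.424)³ ≈ 7.622457e-02.
By linearity: E[X] = C(89, 3)·p³ ≈ 113564 · 7.622457e-02 ≈ 8656.3667.
Since α = 1/2 < 1, p = c/n^{1/2} ≫ 1/n is above the triangle threshold p ~ 1/n. Asymptotically E[X] ~ (c³/6)·n^{3(1−α)} = (4³/6)·n^{1.5} → ∞; triangles are abundant w.h.p.

E[X] ≈ 8656.3667; in regime p = Θ(1/n^{1/2}) E[X] diverges (above the triangle threshold p ~ 1/n).


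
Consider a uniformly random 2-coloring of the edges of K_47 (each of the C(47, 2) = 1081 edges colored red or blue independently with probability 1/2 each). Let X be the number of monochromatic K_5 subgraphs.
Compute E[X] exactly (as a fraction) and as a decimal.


Let X = Σ_S X_S over the C(47, 5) = 1533939 subsets S of size 5, where X_S = 1 if the K_5 on S is monochromatic.
For a fixed S, the K_5 on S has C(5, 2) = 10 edges. P[all 10 edges red] = (1/2)^10, and likewise for blue, so P[monochromatic] = 2·(1/2)^10 = 2^{1 − 10} = 1/512.
By linearity: E[X] = C(47, 5) · 2^{1 − 10} = 1533939 · 1/512 = 1533939/512.
Numerically: E[X] ≈ 2995.974609.

E[X] = C(47,5)·2^(1−C(5,2)) = 1533939/512 ≈ 2995.974609.


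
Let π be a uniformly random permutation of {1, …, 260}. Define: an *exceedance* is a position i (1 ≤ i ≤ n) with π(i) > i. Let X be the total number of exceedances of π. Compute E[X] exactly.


Write X = Σ_{i=1}^{260} X_i, where X_i = 1_{π(i) > i}.
For each fixed i, π(i) is uniform over {1, …, 260} (marginal of a uniform permutation), so P[π(i) > i] = (n − i)/n. Summing: Σ_{i=1}^{260} (n − i)/n = (0 + 1 + … + 259)/260 = 260(260 − 1)/(2·260) = (260 − 1)/2.
Hence E[X] = Σ_{i=1}^{260} (260 − i)/260 = 259/2 ≈ 129.50000.

E[X] = 259/2 = 129.50000.


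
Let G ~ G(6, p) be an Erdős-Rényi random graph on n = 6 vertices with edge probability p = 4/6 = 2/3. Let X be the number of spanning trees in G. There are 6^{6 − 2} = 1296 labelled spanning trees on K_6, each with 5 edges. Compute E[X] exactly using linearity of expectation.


K_6 has 6^{6 − 2} = 1296 labelled spanning trees.
For each such spanning tree H, let X_H = 1 if all 5 edges of H are present in G. Then P[X_H = 1] = p^{5} = (2/3)^{5} = 32/243.
Summing the indicators: E[X] = Σ_H E[X_H] = 1296 · p^{5} = 1296 · 32/243 = 512/3.
Numerically: E[X] ≈ 170.67.

E[X] = 1296 · (2/3)^{5} = 512/3 ≈ 170.67.


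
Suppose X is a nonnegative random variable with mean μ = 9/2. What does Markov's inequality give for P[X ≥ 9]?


μ = E[X] = 9/2, a = 9.
Markov: P[X ≥ 9] ≤ μ/a = (9/2)/9 = 1/2.
Numerically: ≈ 0.500.
(Since a = 9 > μ = 4.500, the bound 1/2 is < 1 and informative.)

P[X ≥ 9] ≤ 1/2 ≈ 0.500.


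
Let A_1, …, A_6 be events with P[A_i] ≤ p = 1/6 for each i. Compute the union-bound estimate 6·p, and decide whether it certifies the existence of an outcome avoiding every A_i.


Union bound: P[∪_{i=1}^{6} A_i] ≤ Σ_i P[A_i] ≤ 6·p = 6·(1/6) = 1.
Numerically: 1 ≈ 1.0000.
Is 1 < 1? NO.
Since the bound 1 is ≥ 1, the union bound is uninformative here; it does NOT by itself certify existence.

6·p = 1 ≈ 1.0000; existence NOT certified by the union bound.


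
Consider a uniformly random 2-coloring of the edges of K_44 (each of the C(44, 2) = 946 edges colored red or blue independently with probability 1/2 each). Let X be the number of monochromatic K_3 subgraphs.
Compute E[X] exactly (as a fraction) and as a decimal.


Let X = Σ_S X_S over the C(44, 3) = 13244 subsets S of size 3, where X_S = 1 if the K_3 on S is monochromatic.
For a fixed S, the K_3 on S has C(3, 2) = 3 edges. P[all 3 edges red] = (1/2)^3, and likewise for blue, so P[monochromatic] = 2·(1/2)^3 = 2^{1 − 3} = 1/4.
By linearity of expectation: E[X] = C(44, 3) · 2^{1 − 3} = 13244 · 1/4 = 3311.
Numerically: E[X] ≈ 3311.00000.

E[X] = C(44,3)·2^(1−C(3,2)) = 3311 ≈ 3311.00000.


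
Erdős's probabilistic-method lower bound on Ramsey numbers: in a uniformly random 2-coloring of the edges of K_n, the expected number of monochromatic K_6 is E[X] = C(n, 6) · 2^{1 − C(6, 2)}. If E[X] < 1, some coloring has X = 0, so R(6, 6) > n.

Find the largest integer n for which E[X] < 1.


We need C(n, 6) · 2^{1 − 15} < 1, i.e. C(n, 6) < 2^{15 − 1} = 16384.
Check values of n near the boundary:
  n = 15: C(15, 6) = 5005; 5005 < 16384? YES
  n = 16: C(16, 6) = 8008; 8008 < 16384? YES
  n = 17: C(17, 6) = 12376; 12376 < 16384? YES
  n = 18: C(18, 6) = 18564; 18564 < 16384? NO
  n = 19: C(19, 6) = 27132; 27132 < 16384? NO
  n = 20: C(20, 6) = 38760; 38760 < 16384? NO
The largest n with C(n, 6) < 16384 is n = 17 (where E[X] = 1547/2048 ≈ 0.75537). Hence R(6, 6) > 17, i.e. R(6, 6) ≥ 18.

Largest n = 17; hence R(6, 6) > 17.


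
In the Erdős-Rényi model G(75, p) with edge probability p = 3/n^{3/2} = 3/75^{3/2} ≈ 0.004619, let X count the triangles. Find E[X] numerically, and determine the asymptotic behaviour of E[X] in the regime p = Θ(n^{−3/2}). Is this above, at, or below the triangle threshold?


Number of potential triangles: C(75, 3) = 67525.
Each occurs with probability p³ ≈ (0.004619)³ ≈ 9.853445e-08.
By linearity: E[X] = C(75, 3)·p³ ≈ 67525 · 9.853445e-08 ≈ 0.0067.
Since α = 3/2 > 1, p = c/n^{3/2} = o(1/n) is below the triangle threshold p ~ 1/n. Asymptotically E[X] ~ (c³/6)·n^{3(1−α)} = (3³/6)·n^{-1.5} → 0, so by Markov's inequality G has no triangles w.h.p.

E[X] ≈ 0.0067; in regime p = Θ(1/n^{3/2}) E[X] tends to 0 (below the triangle threshold p ~ 1/n).


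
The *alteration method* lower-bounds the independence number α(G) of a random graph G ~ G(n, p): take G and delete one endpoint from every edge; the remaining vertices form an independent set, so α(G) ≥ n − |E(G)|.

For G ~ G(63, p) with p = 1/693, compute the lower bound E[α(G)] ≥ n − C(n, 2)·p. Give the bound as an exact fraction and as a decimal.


E[|E(G)|] = C(63, 2)·p = 1953 · (1/693) = 31/11.
E[α(G)] ≥ n − E[|E(G)|] = 63 − 31/11 = 662/11.
Numerically: ≈ 60.18182.
(This is only a lower bound; the true E[α(G)] may be larger.)

E[α(G)] ≥ 662/11 ≈ 60.18182.


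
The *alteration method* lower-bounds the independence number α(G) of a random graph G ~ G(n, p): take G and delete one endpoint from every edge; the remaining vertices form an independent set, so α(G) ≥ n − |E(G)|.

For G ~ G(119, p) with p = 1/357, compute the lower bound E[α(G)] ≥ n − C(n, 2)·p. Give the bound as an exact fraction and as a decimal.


E[|E(G)|] = C(119, 2)·p = 7021 · (1/357) = 59/3.
E[α(G)] ≥ n − E[|E(G)|] = 119 − 59/3 = 298/3.
Numerically: ≈ 99.333333.
(This is only a lower bound; the true E[α(G)] may be larger.)

E[α(G)] ≥ 298/3 ≈ 99.333333.


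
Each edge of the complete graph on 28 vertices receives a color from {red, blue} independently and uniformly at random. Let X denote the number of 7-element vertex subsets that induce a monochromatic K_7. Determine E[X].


Let X = Σ_S X_S over the C(28, 7) = 1184040 subsets S of size 7, where X_S = 1 if the K_7 on S is monochromatic.
For a fixed S, the K_7 on S has C(7, 2) = 21 edges. P[all 21 edges red] = (1/2)^21, and likewise for blue, so P[monochromatic] = 2·(1/2)^21 = 2^{1 − 21} = 1/1048576.
By linearity of expectation: E[X] = C(28, 7) · 2^{1 − 21} = 1184040 · 1/1048576 = 148005/131072.
Numerically: E[X] ≈ 1.1292.

E[X] = C(28,7)·2^(1−C(7,2)) = 148005/131072 ≈ 1.1292.


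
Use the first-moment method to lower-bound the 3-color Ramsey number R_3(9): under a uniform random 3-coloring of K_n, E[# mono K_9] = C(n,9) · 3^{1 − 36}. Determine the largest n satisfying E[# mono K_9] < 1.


We need C(n, 9) · 3^{1 − 36} < 1, i.e. C(n, 9) < 3^{36 − 1} = 50031545098999707.
Check values of n near the boundary:
  n = 298: C(298, 9) = 45207677551849890; 45207677551849890 < 50031545098999707? YES
  n = 299: C(299, 9) = 46610674441390059; 46610674441390059 < 50031545098999707? YES
  n = 300: C(300, 9) = 48052241692154700; 48052241692154700 < 50031545098999707? YES
  n = 301: C(301, 9) = 49533303936090975; 49533303936090975 < 50031545098999707? YES
  n = 302: C(302, 9) = 51054804739588650; 51054804739588650 < 50031545098999707? NO
The largest n with C(n, 9) < 50031545098999707 is n = 301 (where E[X] = 16511101312030325/16677181699666569 ≈ 0.990041). Hence R_3(9) > 301, i.e. R_3(9) ≥ 302.

Largest n = 301; hence R_3(9) > 301.


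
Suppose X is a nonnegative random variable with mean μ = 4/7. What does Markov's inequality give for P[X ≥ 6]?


μ = E[X] = 4/7, a = 6.
Markov: P[X ≥ 6] ≤ μ/a = (4/7)/6 = 2/21.
Numerically: ≈ 0.0952.
(Since a = 6 > μ = 0.5714, the bound 2/21 is < 1 and informative.)

P[X ≥ 6] ≤ 2/21 ≈ 0.0952.


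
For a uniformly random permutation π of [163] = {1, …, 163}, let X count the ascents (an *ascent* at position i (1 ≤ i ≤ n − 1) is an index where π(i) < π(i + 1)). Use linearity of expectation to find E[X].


Write X = Σ X_I over i = 1, …, 162, with X_I the indicator of one ascent.
There are 162 indicators.
For each fixed i, the pair (π(i), π(i+1)) is a uniformly random ordered pair of distinct values from {1, …, 163}; by symmetry P[π(i) < π(i+1)] = 1/2.
By linearity: E[X] = 162 · (1/2) = (163 − 1) · (1/2) = 81 ≈ 81.00000.

E[X] = 81 = 81.00000.


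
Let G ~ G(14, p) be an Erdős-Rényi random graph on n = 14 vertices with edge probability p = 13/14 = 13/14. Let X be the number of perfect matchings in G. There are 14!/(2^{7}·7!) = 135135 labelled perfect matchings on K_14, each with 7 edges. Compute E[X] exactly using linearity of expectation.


K_14 has 14!/(2^{7}·7!) = 135135 labelled perfect matchings.
For each such perfect matching H, let X_H = 1 if all 7 edges of H are present in G. Then P[X_H = 1] = p^{7} = (13/14)^{7} = 62748517/105413504.
By linearity of expectation: E[X] = Σ_H E[X_H] = 135135 · p^{7} = 135135 · 62748517/105413504 = 1211360120685/15059072.
Numerically: E[X] ≈ 80441.

E[X] = 135135 · (13/14)^{7} = 1211360120685/15059072 ≈ 80441.


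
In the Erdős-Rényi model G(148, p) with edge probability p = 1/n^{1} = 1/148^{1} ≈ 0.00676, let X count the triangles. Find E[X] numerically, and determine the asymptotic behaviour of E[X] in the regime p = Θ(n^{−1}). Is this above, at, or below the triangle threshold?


Number of potential triangles: C(148, 3) = 529396.
Each occurs with probability p³ ≈ (0.00676)³ ≈ 3.08471e-07.
By linearity: E[X] = C(148, 3)·p³ ≈ 529396 · 3.08471e-07 ≈ 0.163.
Here α = 1, so p = 1/n is exactly at the triangle threshold p ~ 1/n. Asymptotically E[X] → c³/6 = 1³/6 = 1/6 ≈ 0.167, a bounded constant. In this regime the triangle count is asymptotically Poisson(c³/6).

E[X] ≈ 0.163; in regime p = Θ(1/n^{1}) E[X] stays bounded (at the triangle threshold p ~ 1/n).


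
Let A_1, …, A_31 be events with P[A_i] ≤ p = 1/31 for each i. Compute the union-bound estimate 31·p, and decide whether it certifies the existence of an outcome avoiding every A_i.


Union bound: P[∪_{i=1}^{31} A_i] ≤ Σ_i P[A_i] ≤ 31·p = 31·(1/31) = 1.
Numerically: 1 ≈ 1.000.
Is 1 < 1? NO.
Since the bound 1 is ≥ 1, the union bound is uninformative here; it does NOT by itself certify existence.

31·p = 1 ≈ 1.000; existence NOT certified by the union bound.


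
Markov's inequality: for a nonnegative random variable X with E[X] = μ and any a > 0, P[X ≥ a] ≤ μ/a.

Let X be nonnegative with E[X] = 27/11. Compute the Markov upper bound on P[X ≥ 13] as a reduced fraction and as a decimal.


μ = E[X] = 27/11, a = 13.
Markov: P[X ≥ 13] ≤ μ/a = (27/11)/13 = 27/143.
Numerically: ≈ 0.189.
(Since a = 13 > μ = 2.455, the bound 27/143 is < 1 and informative.)

P[X ≥ 13] ≤ 27/143 ≈ 0.189.


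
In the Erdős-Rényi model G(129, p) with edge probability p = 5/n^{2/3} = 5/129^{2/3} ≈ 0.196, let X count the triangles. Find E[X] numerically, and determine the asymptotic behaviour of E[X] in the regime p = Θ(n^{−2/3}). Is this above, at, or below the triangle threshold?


Number of potential triangles: C(129, 3) = 349504.
Each occurs with probability p³ ≈ (0.196)³ ≈ 7.51157e-03.
By linearity: E[X] = C(129, 3)·p³ ≈ 349504 · 7.51157e-03 ≈ 2625.323.
Since α = 2/3 < 1, p = c/n^{2/3} ≫ 1/n is above the triangle threshold p ~ 1/n. Asymptotically E[X] ~ (c³/6)·n^{3(1−α)} = (5³/6)·n^{1} → ∞; triangles are abundant w.h.p.

E[X] ≈ 2625.323; in regime p = Θ(1/n^{2/3}) E[X] diverges (above the triangle threshold p ~ 1/n).


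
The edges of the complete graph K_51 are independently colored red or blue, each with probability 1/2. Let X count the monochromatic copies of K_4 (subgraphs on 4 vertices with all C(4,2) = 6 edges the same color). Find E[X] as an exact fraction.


Let X = Σ_S X_S over the C(51, 4) = 249900 subsets S of size 4, where X_S = 1 if the K_4 on S is monochromatic.
For a fixed S, the K_4 on S has C(4, 2) = 6 edges. P[all 6 edges red] = (1/2)^6, and likewise for blue, so P[monochromatic] = 2·(1/2)^6 = 2^{1 − 6} = 1/32.
Summing: E[X] = C(51, 4) · 2^{1 − 6} = 249900 · 1/32 = 62475/8.
Numerically: E[X] ≈ 7809.37500.

E[X] = C(51,4)·2^(1−C(4,2)) = 62475/8 ≈ 7809.37500.


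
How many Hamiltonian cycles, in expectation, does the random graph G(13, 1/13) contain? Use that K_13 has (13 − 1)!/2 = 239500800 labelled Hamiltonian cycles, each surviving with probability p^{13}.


K_13 has (13 − 1)!/2 = 239500800 labelled Hamiltonian cycles.
For each such Hamiltonian cycle H, let X_H = 1 if all 13 edges of H are present in G. Then P[X_H = 1] = p^{13} = (1/13)^{13} = 1/302875106592253.
By linearity of expectation: E[X] = Σ_H E[X_H] = 239500800 · p^{13} = 239500800 · 1/302875106592253 = 239500800/302875106592253.
Numerically: E[X] ≈ 7.908e-07.

E[X] = 239500800 · (1/13)^{13} = 239500800/302875106592253 ≈ 7.908e-07.
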